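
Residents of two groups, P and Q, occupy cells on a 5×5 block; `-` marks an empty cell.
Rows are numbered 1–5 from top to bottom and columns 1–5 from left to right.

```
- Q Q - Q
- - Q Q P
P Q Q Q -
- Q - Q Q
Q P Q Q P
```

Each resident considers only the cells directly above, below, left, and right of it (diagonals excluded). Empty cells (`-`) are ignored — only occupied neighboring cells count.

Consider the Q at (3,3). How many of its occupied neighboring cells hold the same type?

3

Occupied neighbors of (3,3): (2,3)=Q, (3,2)=Q, (3,4)=Q.
Same type (Q): 3 of 3.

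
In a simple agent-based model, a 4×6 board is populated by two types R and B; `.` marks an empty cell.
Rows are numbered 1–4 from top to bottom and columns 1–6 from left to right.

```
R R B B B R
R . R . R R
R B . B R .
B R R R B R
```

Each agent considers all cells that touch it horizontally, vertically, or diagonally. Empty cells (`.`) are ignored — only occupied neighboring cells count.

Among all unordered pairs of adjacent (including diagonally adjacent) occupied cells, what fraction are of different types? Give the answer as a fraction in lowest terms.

22/41

Scan each occupied cell's neighbors to the right and below (and the two forward diagonals) so each pair is counted once.
Row 1: R(1,1)–R(1,2)= R(1,1)–R(2,1)= R(1,2)–B(1,3)≠ R(1,2)–R(2,3)= R(1,2)–R(2,1)= B(1,3)–B(1,4)= B(1,3)–R(2,3)≠ B(1,4)–B(1,5)= B(1,4)–R(2,5)≠ B(1,4)–R(2,3)≠ B(1,5)–R(1,6)≠ B(1,5)–R(2,5)≠ B(1,5)–R(2,6)≠ R(1,6)–R(2,6)= R(1,6)–R(2,5)=  → 7/15 unlike.
Row 2: R(2,1)–R(3,1)= R(2,1)–B(3,2)≠ R(2,3)–B(3,4)≠ R(2,3)–B(3,2)≠ R(2,5)–R(2,6)= R(2,5)–R(3,5)= R(2,5)–B(3,4)≠ R(2,6)–R(3,5)=  → 4/8 unlike.
Row 3: R(3,1)–B(3,2)≠ R(3,1)–B(4,1)≠ R(3,1)–R(4,2)= B(3,2)–R(4,2)≠ B(3,2)–R(4,3)≠ B(3,2)–B(4,1)= B(3,4)–R(3,5)≠ B(3,4)–R(4,4)≠ B(3,4)–B(4,5)= B(3,4)–R(4,3)≠ R(3,5)–B(4,5)≠ R(3,5)–R(4,6)= R(3,5)–R(4,4)=  → 8/13 unlike.
Row 4: B(4,1)–R(4,2)≠ R(4,2)–R(4,3)= R(4,3)–R(4,4)= R(4,4)–B(4,5)≠ B(4,5)–R(4,6)≠  → 3/5 unlike.
Total adjacent occupied pairs: 41; unlike-type pairs: 22.
22/41 is already in lowest terms.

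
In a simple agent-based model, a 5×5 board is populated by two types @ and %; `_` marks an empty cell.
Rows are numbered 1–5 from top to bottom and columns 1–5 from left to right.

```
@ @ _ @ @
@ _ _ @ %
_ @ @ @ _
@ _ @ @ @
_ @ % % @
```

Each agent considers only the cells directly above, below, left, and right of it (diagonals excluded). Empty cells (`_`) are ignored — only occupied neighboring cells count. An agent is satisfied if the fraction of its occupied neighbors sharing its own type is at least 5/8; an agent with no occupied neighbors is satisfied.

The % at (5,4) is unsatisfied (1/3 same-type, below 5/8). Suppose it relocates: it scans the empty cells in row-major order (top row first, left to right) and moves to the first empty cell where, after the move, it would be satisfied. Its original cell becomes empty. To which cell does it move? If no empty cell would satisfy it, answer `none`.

none

Vacating (5,4). Empty cells in order:
  (1,3): 0/2 same-type → still unsatisfied.
  (2,2): 0/3 same-type → still unsatisfied.
  (2,3): 0/2 same-type → still unsatisfied.
  (3,1): 0/3 same-type → still unsatisfied.
  (3,5): 1/3 same-type → still unsatisfied.
  (4,2): 0/4 same-type → still unsatisfied.
  (5,1): 0/2 same-type → still unsatisfied.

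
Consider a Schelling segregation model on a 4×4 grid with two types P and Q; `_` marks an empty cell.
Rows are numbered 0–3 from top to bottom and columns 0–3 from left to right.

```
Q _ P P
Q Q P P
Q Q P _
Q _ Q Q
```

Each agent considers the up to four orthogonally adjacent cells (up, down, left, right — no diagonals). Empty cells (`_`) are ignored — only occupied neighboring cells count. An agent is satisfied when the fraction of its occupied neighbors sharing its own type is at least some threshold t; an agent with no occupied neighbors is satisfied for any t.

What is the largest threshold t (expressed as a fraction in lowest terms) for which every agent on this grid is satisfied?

Row 0: (0,0)Q 1/1 · (0,2)P 2/2 · (0,3)P 2/2
Row 1: (1,0)Q 3/3 · (1,1)Q 2/3 · (1,2)P 3/4 · (1,3)P 2/2
Row 2: (2,0)Q 3/3 · (2,1)Q 2/3 · (2,2)P 1/3
Row 3: (3,0)Q 1/1 · (3,2)Q 1/2 · (3,3)Q 1/1
The smallest same-type fraction is 1/3 at (2,2), which reduces to 1/3. Any threshold above that leaves this agent unsatisfied.

1/3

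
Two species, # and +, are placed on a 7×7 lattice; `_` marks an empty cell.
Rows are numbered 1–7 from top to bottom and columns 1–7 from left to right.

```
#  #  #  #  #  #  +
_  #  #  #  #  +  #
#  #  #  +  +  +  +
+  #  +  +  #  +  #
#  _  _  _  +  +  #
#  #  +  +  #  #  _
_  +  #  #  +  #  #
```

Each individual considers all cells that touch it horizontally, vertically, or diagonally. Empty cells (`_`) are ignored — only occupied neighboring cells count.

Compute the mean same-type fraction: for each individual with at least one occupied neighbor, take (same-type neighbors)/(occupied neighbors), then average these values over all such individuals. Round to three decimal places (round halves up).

0.572

Row 1: (1,1)# 2/2 · (1,2)# 4/4 · (1,3)# 5/5 · (1,4)# 5/5 · (1,5)# 4/5 · (1,6)# 3/5 · (1,7)+ 1/3
Row 2: (2,2)# 7/7 · (2,3)# 7/8 · (2,4)# 6/8 · (2,5)# 4/8 · (2,6)+ 4/8 · (2,7)# 1/5
Row 3: (3,1)# 3/4 · (3,2)# 5/7 · (3,3)# 5/8 · (3,4)+ 3/8 · (3,5)+ 5/8 · (3,6)+ 4/8 · (3,7)+ 3/5
Row 4: (4,1)+ 0/4 · (4,2)# 4/6 · (4,3)+ 2/5 · (4,4)+ 4/6 · (4,5)# 0/7 · (4,6)+ 5/8 · (4,7)# 1/5
Row 5: (5,1)# 3/4 · (5,5)+ 4/7 · (5,6)+ 2/7 · (5,7)# 2/4
Row 6: (6,1)# 2/3 · (6,2)# 3/5 · (6,3)+ 2/5 · (6,4)+ 3/6 · (6,5)# 3/7 · (6,6)# 4/7
Row 7: (7,2)+ 1/4 · (7,3)# 2/5 · (7,4)# 2/5 · (7,5)+ 1/5 · (7,6)# 3/4 · (7,7)# 2/2
Sum over 43 individuals: 2/2 + 4/4 + 5/5 + 5/5 + 4/5 + 3/5 + 1/3 + 7/7 + 7/8 + 6/8 + 4/8 + 4/8 + 1/5 + 3/4 + 5/7 + 5/8 + 3/8 + 5/8 + 4/8 + 3/5 + 0/4 + 4/6 + 2/5 + 4/6 + 0/7 + 5/8 + 1/5 + 3/4 + 4/7 + 2/7 + 2/4 + 2/3 + 3/5 + 2/5 + 3/6 + 3/7 + 4/7 + 1/4 + 2/5 + 2/5 + 1/5 + 3/4 + 2/2 = 20647/840; mean = 20647/840 ÷ 43 = 20647/36120 = 0.571622… → 0.572.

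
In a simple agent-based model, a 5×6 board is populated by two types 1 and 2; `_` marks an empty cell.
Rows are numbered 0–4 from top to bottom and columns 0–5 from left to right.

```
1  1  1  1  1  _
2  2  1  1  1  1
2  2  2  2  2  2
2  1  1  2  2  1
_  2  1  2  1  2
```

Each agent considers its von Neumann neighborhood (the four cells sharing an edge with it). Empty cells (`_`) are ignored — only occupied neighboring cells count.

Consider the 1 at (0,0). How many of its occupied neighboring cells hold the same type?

1

Occupied neighbors of (0,0): (1,0)=2, (0,1)=1.
Same type (1): 1 of 2.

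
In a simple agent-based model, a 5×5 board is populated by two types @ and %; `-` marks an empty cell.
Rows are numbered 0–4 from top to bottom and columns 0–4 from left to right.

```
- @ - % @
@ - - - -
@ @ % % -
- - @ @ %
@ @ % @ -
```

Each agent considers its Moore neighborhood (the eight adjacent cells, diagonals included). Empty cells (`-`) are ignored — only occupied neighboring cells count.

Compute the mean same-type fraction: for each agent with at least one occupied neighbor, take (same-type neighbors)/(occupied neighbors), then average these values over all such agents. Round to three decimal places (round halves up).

0.527

Row 0: (0,1)@ 1/1 · (0,3)% 0/1 · (0,4)@ 0/1
Row 1: (1,0)@ 3/3
Row 2: (2,0)@ 2/2 · (2,1)@ 3/4 · (2,2)% 1/4 · (2,3)% 2/4
Row 3: (3,2)@ 4/7 · (3,3)@ 2/6 · (3,4)% 1/3
Row 4: (4,0)@ 1/1 · (4,1)@ 2/3 · (4,2)% 0/4 · (4,3)@ 2/4
Sum over 15 agents: 1/1 + 0/1 + 0/1 + 3/3 + 2/2 + 3/4 + 1/4 + 2/4 + 4/7 + 2/6 + 1/3 + 1/1 + 2/3 + 0/4 + 2/4 = 166/21; mean = 166/21 ÷ 15 = 166/315 = 0.526984… → 0.527.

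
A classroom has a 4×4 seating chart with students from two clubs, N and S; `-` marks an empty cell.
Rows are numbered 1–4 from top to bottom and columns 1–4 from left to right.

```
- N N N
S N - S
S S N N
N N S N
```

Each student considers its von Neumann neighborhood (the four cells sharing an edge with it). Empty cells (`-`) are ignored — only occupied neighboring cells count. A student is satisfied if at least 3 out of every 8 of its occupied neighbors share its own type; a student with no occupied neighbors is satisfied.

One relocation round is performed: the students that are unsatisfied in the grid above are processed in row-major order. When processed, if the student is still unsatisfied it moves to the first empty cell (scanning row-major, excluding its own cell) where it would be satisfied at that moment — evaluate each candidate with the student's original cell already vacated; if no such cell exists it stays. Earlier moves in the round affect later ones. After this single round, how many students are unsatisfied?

Initially unsatisfied (in order): (2,2), (2,4), (3,2), (3,3), (4,2), (4,3).
  (2,2) → (1,1).
  (2,4) → (2,2).
  (3,2): now satisfied by earlier moves; stays.
  (3,3) → (2,3).
  (4,2) → (2,4).
  (4,3) → (4,2).
Resulting grid:
N N N N
S S N N
S S - N
N S - N
Unsatisfied now: (4,1).

1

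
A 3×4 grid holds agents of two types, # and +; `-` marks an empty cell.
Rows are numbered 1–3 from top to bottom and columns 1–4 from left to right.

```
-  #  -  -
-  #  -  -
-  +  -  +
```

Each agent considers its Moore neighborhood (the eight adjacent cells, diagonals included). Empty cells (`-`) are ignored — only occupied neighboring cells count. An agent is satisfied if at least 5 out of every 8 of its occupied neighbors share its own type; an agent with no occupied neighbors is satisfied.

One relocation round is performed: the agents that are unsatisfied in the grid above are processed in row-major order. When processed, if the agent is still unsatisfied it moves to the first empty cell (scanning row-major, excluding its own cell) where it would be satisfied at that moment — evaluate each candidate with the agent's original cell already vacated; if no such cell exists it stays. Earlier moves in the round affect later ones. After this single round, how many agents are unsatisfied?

0

Initially unsatisfied (in order): (2,2), (3,2).
  (2,2) → (1,1).
  (3,2): now satisfied by earlier moves; stays.
Resulting grid:
# # - -
- - - -
- + - +
All satisfied now.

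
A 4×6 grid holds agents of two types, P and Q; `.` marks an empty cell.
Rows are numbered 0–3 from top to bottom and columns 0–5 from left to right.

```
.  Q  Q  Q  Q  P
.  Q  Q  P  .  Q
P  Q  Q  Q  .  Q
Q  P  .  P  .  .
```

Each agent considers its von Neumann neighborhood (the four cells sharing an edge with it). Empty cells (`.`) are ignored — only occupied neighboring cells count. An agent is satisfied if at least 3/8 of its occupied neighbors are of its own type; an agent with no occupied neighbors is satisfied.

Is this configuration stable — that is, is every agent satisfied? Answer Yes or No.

Row 0: (0,1)Q 2/2 ✓ · (0,2)Q 3/3 ✓ · (0,3)Q 2/3 ✓ · (0,4)Q 1/2 ✓ · (0,5)P 0/2 ✗
Row 1: (1,1)Q 3/3 ✓ · (1,2)Q 3/4 ✓ · (1,3)P 0/3 ✗ · (1,5)Q 1/2 ✓
Row 2: (2,0)P 0/2 ✗ · (2,1)Q 2/4 ✓ · (2,2)Q 3/3 ✓ · (2,3)Q 1/3 ✗ · (2,5)Q 1/1 ✓
Row 3: (3,0)Q 0/2 ✗ · (3,1)P 0/2 ✗ · (3,3)P 0/1 ✗
For instance (0,5) has only 0/2 same-type neighbors, below 3/8.

No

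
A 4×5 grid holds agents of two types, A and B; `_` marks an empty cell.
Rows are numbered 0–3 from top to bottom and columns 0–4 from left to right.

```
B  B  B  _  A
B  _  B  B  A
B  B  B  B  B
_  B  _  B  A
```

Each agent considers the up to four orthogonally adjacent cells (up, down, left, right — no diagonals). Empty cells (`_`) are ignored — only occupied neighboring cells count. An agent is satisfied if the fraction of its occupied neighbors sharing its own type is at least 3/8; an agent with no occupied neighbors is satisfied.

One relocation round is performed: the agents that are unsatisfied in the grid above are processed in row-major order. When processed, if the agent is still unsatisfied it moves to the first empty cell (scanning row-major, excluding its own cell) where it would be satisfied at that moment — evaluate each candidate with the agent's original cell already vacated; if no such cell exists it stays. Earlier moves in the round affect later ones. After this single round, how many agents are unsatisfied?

0

Initially unsatisfied (in order): (1,4), (2,4), (3,4).
  (1,4): no empty cell satisfies it; stays.
  (2,4) → (0,3).
  (3,4) → (2,4).
Resulting grid:
B B B B A
B _ B B A
B B B B A
_ B _ B _
All satisfied now.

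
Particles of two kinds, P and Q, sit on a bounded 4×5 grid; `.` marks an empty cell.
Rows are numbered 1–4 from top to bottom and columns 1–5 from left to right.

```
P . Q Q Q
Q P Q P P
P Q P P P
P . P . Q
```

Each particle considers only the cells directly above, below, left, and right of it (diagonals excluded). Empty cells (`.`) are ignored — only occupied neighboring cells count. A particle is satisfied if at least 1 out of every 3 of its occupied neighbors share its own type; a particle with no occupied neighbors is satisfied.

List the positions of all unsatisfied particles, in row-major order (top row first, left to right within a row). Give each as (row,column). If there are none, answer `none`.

(1,1), (2,1), (2,2), (2,3), (3,2), (4,5)

Row 1: (1,1)P 0/1 not · (1,3)Q 2/2 satisfied · (1,4)Q 2/3 satisfied · (1,5)Q 1/2 satisfied
Row 2: (2,1)Q 0/3 not · (2,2)P 0/3 not · (2,3)Q 1/4 not · (2,4)P 2/4 satisfied · (2,5)P 2/3 satisfied
Row 3: (3,1)P 1/3 satisfied · (3,2)Q 0/3 not · (3,3)P 2/4 satisfied · (3,4)P 3/3 satisfied · (3,5)P 2/3 satisfied
Row 4: (4,1)P 1/1 satisfied · (4,3)P 1/1 satisfied · (4,5)Q 0/1 not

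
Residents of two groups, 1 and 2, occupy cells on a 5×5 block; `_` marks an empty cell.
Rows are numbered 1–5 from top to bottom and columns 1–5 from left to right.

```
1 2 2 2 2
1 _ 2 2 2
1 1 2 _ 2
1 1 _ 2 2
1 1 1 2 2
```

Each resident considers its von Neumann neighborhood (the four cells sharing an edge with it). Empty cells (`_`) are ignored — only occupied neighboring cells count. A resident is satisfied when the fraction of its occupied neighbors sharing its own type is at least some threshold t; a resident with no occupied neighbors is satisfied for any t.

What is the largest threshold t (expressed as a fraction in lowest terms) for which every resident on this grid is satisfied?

1/2

Row 1: (1,1)1 1/2 · (1,2)2 1/2 · (1,3)2 3/3 · (1,4)2 3/3 · (1,5)2 2/2
Row 2: (2,1)1 2/2 · (2,3)2 3/3 · (2,4)2 3/3 · (2,5)2 3/3
Row 3: (3,1)1 3/3 · (3,2)1 2/3 · (3,3)2 1/2 · (3,5)2 2/2
Row 4: (4,1)1 3/3 · (4,2)1 3/3 · (4,4)2 2/2 · (4,5)2 3/3
Row 5: (5,1)1 2/2 · (5,2)1 3/3 · (5,3)1 1/2 · (5,4)2 2/3 · (5,5)2 2/2
The smallest same-type fraction is 1/2 at (1,1), which reduces to 1/2. Any threshold above that leaves this resident unsatisfied.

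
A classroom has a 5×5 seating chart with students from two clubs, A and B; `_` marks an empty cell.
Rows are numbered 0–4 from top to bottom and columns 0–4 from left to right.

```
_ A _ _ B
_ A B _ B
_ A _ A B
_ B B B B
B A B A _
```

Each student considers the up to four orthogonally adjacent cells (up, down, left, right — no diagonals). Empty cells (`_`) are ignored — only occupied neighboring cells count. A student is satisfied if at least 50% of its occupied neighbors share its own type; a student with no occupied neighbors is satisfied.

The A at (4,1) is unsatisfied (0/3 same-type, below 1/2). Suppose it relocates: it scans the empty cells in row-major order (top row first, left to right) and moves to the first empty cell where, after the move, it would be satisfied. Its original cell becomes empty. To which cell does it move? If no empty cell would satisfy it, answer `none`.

Vacating (4,1). Empty cells in order:
  (0,0): 1/1 same-type → satisfied — stop here.

(0,0)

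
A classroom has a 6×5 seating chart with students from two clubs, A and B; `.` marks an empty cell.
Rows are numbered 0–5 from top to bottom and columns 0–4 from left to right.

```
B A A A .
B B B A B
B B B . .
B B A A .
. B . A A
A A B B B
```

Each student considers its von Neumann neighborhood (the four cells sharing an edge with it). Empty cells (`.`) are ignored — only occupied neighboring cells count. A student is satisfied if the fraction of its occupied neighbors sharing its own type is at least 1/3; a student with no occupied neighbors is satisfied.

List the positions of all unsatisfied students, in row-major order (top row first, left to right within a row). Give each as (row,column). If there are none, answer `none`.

Row 0: (0,0)B 1/2 ok · (0,1)A 1/3 ok · (0,2)A 2/3 ok · (0,3)A 2/2 ok
Row 1: (1,0)B 3/3 ok · (1,1)B 3/4 ok · (1,2)B 2/4 ok · (1,3)A 1/3 ok · (1,4)B 0/1 unhappy
Row 2: (2,0)B 3/3 ok · (2,1)B 4/4 ok · (2,2)B 2/3 ok
Row 3: (3,0)B 2/2 ok · (3,1)B 3/4 ok · (3,2)A 1/3 ok · (3,3)A 2/2 ok
Row 4: (4,1)B 1/2 ok · (4,3)A 2/3 ok · (4,4)A 1/2 ok
Row 5: (5,0)A 1/1 ok · (5,1)A 1/3 ok · (5,2)B 1/2 ok · (5,3)B 2/3 ok · (5,4)B 1/2 ok

(1,4)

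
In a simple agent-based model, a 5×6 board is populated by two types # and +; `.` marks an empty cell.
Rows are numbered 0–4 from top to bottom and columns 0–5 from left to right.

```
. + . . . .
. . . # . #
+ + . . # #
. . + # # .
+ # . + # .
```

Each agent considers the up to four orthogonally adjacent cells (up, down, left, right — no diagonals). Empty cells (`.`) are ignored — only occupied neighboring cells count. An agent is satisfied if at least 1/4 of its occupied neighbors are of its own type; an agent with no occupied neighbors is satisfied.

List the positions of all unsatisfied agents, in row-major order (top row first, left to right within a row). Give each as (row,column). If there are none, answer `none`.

(3,2), (4,0), (4,1), (4,3)

(0,1)+ 0/0 satisfied
(1,3)# 0/0 satisfied
(1,5)# 1/1 satisfied
(2,0)+ 1/1 satisfied
(2,1)+ 1/1 satisfied
(2,4)# 2/2 satisfied
(2,5)# 2/2 satisfied
(3,2)+ 0/1 not
(3,3)# 1/3 satisfied
(3,4)# 3/3 satisfied
(4,0)+ 0/1 not
(4,1)# 0/1 not
(4,3)+ 0/2 not
(4,4)# 1/2 satisfied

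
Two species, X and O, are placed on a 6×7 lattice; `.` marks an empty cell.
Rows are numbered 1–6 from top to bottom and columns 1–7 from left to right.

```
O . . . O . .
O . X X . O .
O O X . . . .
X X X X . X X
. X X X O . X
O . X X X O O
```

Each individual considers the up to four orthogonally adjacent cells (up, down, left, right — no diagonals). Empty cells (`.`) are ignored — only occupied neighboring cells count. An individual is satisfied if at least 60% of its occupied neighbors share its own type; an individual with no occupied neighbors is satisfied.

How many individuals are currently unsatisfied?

(1,1)O 1/1 satisfied
(1,5)O 0/0 satisfied
(2,1)O 2/2 satisfied
(2,3)X 2/2 satisfied
(2,4)X 1/1 satisfied
(2,6)O 0/0 satisfied
(3,1)O 2/3 satisfied
(3,2)O 1/3 not
(3,3)X 2/3 satisfied
(4,1)X 1/2 not
(4,2)X 3/4 satisfied
(4,3)X 4/4 satisfied
(4,4)X 2/2 satisfied
(4,6)X 1/1 satisfied
(4,7)X 2/2 satisfied
(5,2)X 2/2 satisfied
(5,3)X 4/4 satisfied
(5,4)X 3/4 satisfied
(5,5)O 0/2 not
(5,7)X 1/2 not
(6,1)O 0/0 satisfied
(6,3)X 2/2 satisfied
(6,4)X 3/3 satisfied
(6,5)X 1/3 not
(6,6)O 1/2 not
(6,7)O 1/2 not
Unsatisfied: (3,2), (4,1), (5,5), (5,7), (6,5), (6,6), (6,7) — 7 in total.

7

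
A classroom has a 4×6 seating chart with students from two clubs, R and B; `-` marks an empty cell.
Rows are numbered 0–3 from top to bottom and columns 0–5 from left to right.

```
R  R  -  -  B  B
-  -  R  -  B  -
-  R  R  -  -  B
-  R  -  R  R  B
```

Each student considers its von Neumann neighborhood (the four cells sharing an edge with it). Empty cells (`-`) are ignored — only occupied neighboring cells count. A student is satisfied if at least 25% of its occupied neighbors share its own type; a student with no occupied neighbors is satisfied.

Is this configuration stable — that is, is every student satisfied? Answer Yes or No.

Yes

(0,0)R 1/1 satisfied
(0,1)R 1/1 satisfied
(0,4)B 2/2 satisfied
(0,5)B 1/1 satisfied
(1,2)R 1/1 satisfied
(1,4)B 1/1 satisfied
(2,1)R 2/2 satisfied
(2,2)R 2/2 satisfied
(2,5)B 1/1 satisfied
(3,1)R 1/1 satisfied
(3,3)R 1/1 satisfied
(3,4)R 1/2 satisfied
(3,5)B 1/2 satisfied
All meet the threshold, so the configuration is stable.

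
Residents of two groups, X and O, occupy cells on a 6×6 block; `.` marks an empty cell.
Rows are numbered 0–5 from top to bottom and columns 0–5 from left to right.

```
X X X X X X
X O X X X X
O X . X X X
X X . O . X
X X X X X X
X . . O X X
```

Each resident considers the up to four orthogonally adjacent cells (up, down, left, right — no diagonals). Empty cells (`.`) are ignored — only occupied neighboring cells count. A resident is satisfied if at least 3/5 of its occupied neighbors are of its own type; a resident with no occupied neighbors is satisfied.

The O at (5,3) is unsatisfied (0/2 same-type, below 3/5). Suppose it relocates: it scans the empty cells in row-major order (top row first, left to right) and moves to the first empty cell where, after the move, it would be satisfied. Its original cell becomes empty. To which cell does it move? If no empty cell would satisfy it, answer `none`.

Vacating (5,3). Empty cells in order:
  (2,2): 0/3 same-type → still unsatisfied.
  (3,2): 1/3 same-type → still unsatisfied.
  (3,4): 1/4 same-type → still unsatisfied.
  (5,1): 0/2 same-type → still unsatisfied.
  (5,2): 0/1 same-type → still unsatisfied.

none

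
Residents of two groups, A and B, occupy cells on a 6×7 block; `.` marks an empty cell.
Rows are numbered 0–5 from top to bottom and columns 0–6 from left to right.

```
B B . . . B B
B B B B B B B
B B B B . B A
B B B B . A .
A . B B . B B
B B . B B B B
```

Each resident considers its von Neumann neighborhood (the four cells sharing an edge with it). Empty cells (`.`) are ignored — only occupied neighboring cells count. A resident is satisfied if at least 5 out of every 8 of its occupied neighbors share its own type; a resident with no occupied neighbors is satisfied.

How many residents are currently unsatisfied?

Row 0: (0,0)B 2/2 satisfied · (0,1)B 2/2 satisfied · (0,5)B 2/2 satisfied · (0,6)B 2/2 satisfied
Row 1: (1,0)B 3/3 satisfied · (1,1)B 4/4 satisfied · (1,2)B 3/3 satisfied · (1,3)B 3/3 satisfied · (1,4)B 2/2 satisfied · (1,5)B 4/4 satisfied · (1,6)B 2/3 satisfied
Row 2: (2,0)B 3/3 satisfied · (2,1)B 4/4 satisfied · (2,2)B 4/4 satisfied · (2,3)B 3/3 satisfied · (2,5)B 1/3 not · (2,6)A 0/2 not
Row 3: (3,0)B 2/3 satisfied · (3,1)B 3/3 satisfied · (3,2)B 4/4 satisfied · (3,3)B 3/3 satisfied · (3,5)A 0/2 not
Row 4: (4,0)A 0/2 not · (4,2)B 2/2 satisfied · (4,3)B 3/3 satisfied · (4,5)B 2/3 satisfied · (4,6)B 2/2 satisfied
Row 5: (5,0)B 1/2 not · (5,1)B 1/1 satisfied · (5,3)B 2/2 satisfied · (5,4)B 2/2 satisfied · (5,5)B 3/3 satisfied · (5,6)B 2/2 satisfied
Unsatisfied: (2,5), (2,6), (3,5), (4,0), (5,0) — 5 in total.

5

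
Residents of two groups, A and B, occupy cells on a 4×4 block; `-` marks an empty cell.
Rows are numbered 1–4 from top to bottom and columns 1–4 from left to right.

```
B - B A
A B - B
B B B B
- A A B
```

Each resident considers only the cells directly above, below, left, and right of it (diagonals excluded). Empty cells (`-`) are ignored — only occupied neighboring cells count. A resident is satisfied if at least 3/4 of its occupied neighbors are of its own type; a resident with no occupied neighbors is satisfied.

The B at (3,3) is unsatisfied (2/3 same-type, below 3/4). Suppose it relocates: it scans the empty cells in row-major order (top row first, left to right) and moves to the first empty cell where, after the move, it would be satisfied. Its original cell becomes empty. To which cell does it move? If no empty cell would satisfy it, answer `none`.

Vacating (3,3). Empty cells in order:
  (1,2): 3/3 same-type → satisfied — stop here.

(1,2)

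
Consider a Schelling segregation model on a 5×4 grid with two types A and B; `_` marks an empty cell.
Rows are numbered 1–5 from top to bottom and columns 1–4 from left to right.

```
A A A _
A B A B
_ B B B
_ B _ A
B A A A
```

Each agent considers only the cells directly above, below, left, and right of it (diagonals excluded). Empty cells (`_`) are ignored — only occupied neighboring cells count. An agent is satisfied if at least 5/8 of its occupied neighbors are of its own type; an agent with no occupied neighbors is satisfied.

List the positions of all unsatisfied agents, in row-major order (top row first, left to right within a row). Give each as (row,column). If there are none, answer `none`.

(2,1), (2,2), (2,3), (2,4), (4,2), (4,4), (5,1), (5,2)

(1,1)A 2/2 satisfied
(1,2)A 2/3 satisfied
(1,3)A 2/2 satisfied
(2,1)A 1/2 not
(2,2)B 1/4 not
(2,3)A 1/4 not
(2,4)B 1/2 not
(3,2)B 3/3 satisfied
(3,3)B 2/3 satisfied
(3,4)B 2/3 satisfied
(4,2)B 1/2 not
(4,4)A 1/2 not
(5,1)B 0/1 not
(5,2)A 1/3 not
(5,3)A 2/2 satisfied
(5,4)A 2/2 satisfied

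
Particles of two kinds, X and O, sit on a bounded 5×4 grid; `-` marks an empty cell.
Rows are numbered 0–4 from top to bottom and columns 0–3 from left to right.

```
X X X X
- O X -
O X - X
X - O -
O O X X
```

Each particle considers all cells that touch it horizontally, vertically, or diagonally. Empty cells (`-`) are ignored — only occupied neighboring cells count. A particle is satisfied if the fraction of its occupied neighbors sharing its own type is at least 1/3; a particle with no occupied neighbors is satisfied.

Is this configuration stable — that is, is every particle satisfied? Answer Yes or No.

No

(0,0)X 1/2 ✓
(0,1)X 3/4 ✓
(0,2)X 3/4 ✓
(0,3)X 2/2 ✓
(1,1)O 1/6 ✗
(1,2)X 5/6 ✓
(2,0)O 1/3 ✓
(2,1)X 2/5 ✓
(2,3)X 1/2 ✓
(3,0)X 1/4 ✗
(3,2)O 1/5 ✗
(4,0)O 1/2 ✓
(4,1)O 2/4 ✓
(4,2)X 1/3 ✓
(4,3)X 1/2 ✓
For instance (1,1) has only 1/6 same-type neighbors, below 1/3.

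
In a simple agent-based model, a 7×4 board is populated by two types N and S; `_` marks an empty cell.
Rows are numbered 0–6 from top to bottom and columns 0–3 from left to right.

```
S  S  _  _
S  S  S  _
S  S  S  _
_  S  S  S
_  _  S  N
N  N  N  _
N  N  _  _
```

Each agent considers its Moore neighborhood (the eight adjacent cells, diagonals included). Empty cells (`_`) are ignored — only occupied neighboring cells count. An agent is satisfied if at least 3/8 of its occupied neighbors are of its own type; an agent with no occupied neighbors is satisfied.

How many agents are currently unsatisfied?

1

Row 0: (0,0)S 3/3 ok · (0,1)S 4/4 ok
Row 1: (1,0)S 5/5 ok · (1,1)S 7/7 ok · (1,2)S 4/4 ok
Row 2: (2,0)S 4/4 ok · (2,1)S 7/7 ok · (2,2)S 6/6 ok
Row 3: (3,1)S 5/5 ok · (3,2)S 5/6 ok · (3,3)S 3/4 ok
Row 4: (4,2)S 3/6 ok · (4,3)N 1/4 unhappy
Row 5: (5,0)N 3/3 ok · (5,1)N 4/5 ok · (5,2)N 3/4 ok
Row 6: (6,0)N 3/3 ok · (6,1)N 4/4 ok
Unsatisfied: (4,3) — 1 in total.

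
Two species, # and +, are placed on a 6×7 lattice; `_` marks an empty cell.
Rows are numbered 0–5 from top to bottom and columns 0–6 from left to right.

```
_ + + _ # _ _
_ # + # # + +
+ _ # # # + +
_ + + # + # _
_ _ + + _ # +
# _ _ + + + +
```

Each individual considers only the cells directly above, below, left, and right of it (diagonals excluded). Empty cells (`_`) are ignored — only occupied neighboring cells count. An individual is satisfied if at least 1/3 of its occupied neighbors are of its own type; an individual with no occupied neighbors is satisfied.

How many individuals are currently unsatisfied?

4

(0,1)+ 1/2 ✓
(0,2)+ 2/2 ✓
(0,4)# 1/1 ✓
(1,1)# 0/2 ✗
(1,2)+ 1/4 ✗
(1,3)# 2/3 ✓
(1,4)# 3/4 ✓
(1,5)+ 2/3 ✓
(1,6)+ 2/2 ✓
(2,0)+ 0/0 ✓
(2,2)# 1/3 ✓
(2,3)# 4/4 ✓
(2,4)# 2/4 ✓
(2,5)+ 2/4 ✓
(2,6)+ 2/2 ✓
(3,1)+ 1/1 ✓
(3,2)+ 2/4 ✓
(3,3)# 1/4 ✗
(3,4)+ 0/3 ✗
(3,5)# 1/3 ✓
(4,2)+ 2/2 ✓
(4,3)+ 2/3 ✓
(4,5)# 1/3 ✓
(4,6)+ 1/2 ✓
(5,0)# 0/0 ✓
(5,3)+ 2/2 ✓
(5,4)+ 2/2 ✓
(5,5)+ 2/3 ✓
(5,6)+ 2/2 ✓
Unsatisfied: (1,1), (1,2), (3,3), (3,4) — 4 in total.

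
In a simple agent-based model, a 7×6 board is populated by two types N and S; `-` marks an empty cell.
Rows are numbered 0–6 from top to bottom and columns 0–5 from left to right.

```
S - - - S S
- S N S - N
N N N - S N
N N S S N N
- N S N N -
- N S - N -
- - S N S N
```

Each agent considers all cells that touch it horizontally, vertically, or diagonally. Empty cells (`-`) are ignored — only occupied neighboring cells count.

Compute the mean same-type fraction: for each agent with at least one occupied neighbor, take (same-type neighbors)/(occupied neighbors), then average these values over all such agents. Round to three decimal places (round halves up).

Row 0: (0,0)S 1/1 · (0,4)S 2/3 · (0,5)S 1/2
Row 1: (1,1)S 1/5 · (1,2)N 2/4 · (1,3)S 2/4 · (1,5)N 1/4
Row 2: (2,0)N 3/4 · (2,1)N 5/7 · (2,2)N 3/7 · (2,4)S 2/6 · (2,5)N 3/4
Row 3: (3,0)N 4/4 · (3,1)N 5/7 · (3,2)S 2/7 · (3,3)S 3/7 · (3,4)N 4/6 · (3,5)N 3/4
Row 4: (4,1)N 3/6 · (4,2)S 3/7 · (4,3)N 3/7 · (4,4)N 4/5
Row 5: (5,1)N 1/4 · (5,2)S 2/6 · (5,4)N 4/5
Row 6: (6,2)S 1/3 · (6,3)N 1/4 · (6,4)S 0/3 · (6,5)N 1/2
Sum over 29 agents: 1/1 + 2/3 + 1/2 + 1/5 + 2/4 + 2/4 + 1/4 + 3/4 + 5/7 + 3/7 + 2/6 + 3/4 + 4/4 + 5/7 + 2/7 + 3/7 + 4/6 + 3/4 + 3/6 + 3/7 + 3/7 + 4/5 + 1/4 + 2/6 + 4/5 + 1/3 + 1/4 + 0/3 + 1/2 = 3163/210; mean = 3163/210 ÷ 29 = 3163/6090 = 0.519376… → 0.519.

0.519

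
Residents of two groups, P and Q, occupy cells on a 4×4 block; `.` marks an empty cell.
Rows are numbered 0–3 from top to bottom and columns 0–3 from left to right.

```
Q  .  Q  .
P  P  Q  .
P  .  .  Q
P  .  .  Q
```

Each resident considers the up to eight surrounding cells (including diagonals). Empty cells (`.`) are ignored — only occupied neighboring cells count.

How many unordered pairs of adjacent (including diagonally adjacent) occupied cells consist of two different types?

Scan each occupied cell's neighbors to the right and below (and the two forward diagonals) so each pair is counted once.
From row 0: 3 unlike of 4 pairs (running 3/4).
From row 1: 1 unlike of 5 pairs (running 4/9).
From row 2: 0 unlike of 2 pairs (running 4/11).
Total adjacent occupied pairs: 11; unlike-type pairs: 4.

4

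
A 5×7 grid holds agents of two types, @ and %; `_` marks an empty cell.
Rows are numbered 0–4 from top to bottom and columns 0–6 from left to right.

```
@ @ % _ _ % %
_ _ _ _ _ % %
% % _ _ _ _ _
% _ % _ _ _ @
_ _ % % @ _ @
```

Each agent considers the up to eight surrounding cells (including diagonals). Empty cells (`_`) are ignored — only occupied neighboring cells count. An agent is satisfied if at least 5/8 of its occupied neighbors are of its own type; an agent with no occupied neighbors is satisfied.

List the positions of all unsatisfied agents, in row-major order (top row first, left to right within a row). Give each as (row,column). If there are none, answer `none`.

(0,1), (0,2), (4,4)

(0,0)@ 1/1 satisfied
(0,1)@ 1/2 not
(0,2)% 0/1 not
(0,5)% 3/3 satisfied
(0,6)% 3/3 satisfied
(1,5)% 3/3 satisfied
(1,6)% 3/3 satisfied
(2,0)% 2/2 satisfied
(2,1)% 3/3 satisfied
(3,0)% 2/2 satisfied
(3,2)% 3/3 satisfied
(3,6)@ 1/1 satisfied
(4,2)% 2/2 satisfied
(4,3)% 2/3 satisfied
(4,4)@ 0/1 not
(4,6)@ 1/1 satisfied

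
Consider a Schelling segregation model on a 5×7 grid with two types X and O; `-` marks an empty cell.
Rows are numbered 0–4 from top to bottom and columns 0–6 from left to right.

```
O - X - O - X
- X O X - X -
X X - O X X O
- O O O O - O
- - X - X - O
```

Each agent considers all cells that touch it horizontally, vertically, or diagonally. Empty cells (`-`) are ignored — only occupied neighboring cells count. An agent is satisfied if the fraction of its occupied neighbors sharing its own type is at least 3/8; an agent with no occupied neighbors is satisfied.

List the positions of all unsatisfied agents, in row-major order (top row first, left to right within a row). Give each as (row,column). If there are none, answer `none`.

(0,0), (0,4), (1,2), (2,6), (3,1), (4,2), (4,4)

Row 0: (0,0)O 0/1 not · (0,2)X 2/3 satisfied · (0,4)O 0/2 not · (0,6)X 1/1 satisfied
Row 1: (1,1)X 3/5 satisfied · (1,2)O 1/5 not · (1,3)X 2/5 satisfied · (1,5)X 3/5 satisfied
Row 2: (2,0)X 2/3 satisfied · (2,1)X 2/5 satisfied · (2,3)O 4/6 satisfied · (2,4)X 3/6 satisfied · (2,5)X 2/5 satisfied · (2,6)O 1/3 not
Row 3: (3,1)O 1/4 not · (3,2)O 3/5 satisfied · (3,3)O 3/6 satisfied · (3,4)O 2/5 satisfied · (3,6)O 2/3 satisfied
Row 4: (4,2)X 0/3 not · (4,4)X 0/2 not · (4,6)O 1/1 satisfied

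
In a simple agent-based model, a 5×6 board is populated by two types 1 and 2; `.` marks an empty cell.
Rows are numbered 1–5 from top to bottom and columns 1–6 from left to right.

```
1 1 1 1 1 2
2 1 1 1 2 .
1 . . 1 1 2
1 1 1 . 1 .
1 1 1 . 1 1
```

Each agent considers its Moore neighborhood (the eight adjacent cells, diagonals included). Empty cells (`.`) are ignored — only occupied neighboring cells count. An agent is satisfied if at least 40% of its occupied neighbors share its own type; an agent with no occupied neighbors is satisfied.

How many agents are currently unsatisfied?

(1,1)1 2/3 satisfied
(1,2)1 4/5 satisfied
(1,3)1 5/5 satisfied
(1,4)1 4/5 satisfied
(1,5)1 2/4 satisfied
(1,6)2 1/2 satisfied
(2,1)2 0/4 not
(2,2)1 5/6 satisfied
(2,3)1 6/6 satisfied
(2,4)1 6/7 satisfied
(2,5)2 2/7 not
(3,1)1 3/4 satisfied
(3,4)1 5/6 satisfied
(3,5)1 3/5 satisfied
(3,6)2 1/3 not
(4,1)1 4/4 satisfied
(4,2)1 6/6 satisfied
(4,3)1 4/4 satisfied
(4,5)1 4/5 satisfied
(5,1)1 3/3 satisfied
(5,2)1 5/5 satisfied
(5,3)1 3/3 satisfied
(5,5)1 2/2 satisfied
(5,6)1 2/2 satisfied
Unsatisfied: (2,1), (2,5), (3,6) — 3 in total.

3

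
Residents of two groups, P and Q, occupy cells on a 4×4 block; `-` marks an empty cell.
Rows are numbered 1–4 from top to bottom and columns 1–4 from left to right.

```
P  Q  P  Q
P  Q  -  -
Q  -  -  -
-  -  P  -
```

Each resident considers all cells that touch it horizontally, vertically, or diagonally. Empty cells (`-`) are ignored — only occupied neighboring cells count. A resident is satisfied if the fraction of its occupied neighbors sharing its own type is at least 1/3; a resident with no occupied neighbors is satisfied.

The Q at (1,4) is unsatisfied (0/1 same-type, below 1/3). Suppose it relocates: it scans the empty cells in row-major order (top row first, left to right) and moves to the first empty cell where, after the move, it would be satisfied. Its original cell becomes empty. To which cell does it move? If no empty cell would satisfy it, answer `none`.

(2,3)

Vacating (1,4). Empty cells in order:
  (2,3): 2/3 same-type → satisfied — stop here.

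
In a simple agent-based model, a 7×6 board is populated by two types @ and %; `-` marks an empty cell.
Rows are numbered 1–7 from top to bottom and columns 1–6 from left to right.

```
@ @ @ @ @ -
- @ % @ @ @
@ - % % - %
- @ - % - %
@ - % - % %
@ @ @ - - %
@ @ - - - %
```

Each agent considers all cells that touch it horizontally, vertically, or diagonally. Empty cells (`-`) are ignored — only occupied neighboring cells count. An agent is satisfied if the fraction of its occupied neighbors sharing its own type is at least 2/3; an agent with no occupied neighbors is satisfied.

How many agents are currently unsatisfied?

7

(1,1)@ 2/2 ok
(1,2)@ 3/4 ok
(1,3)@ 4/5 ok
(1,4)@ 4/5 ok
(1,5)@ 4/4 ok
(2,2)@ 4/6 ok
(2,3)% 2/7 unhappy
(2,4)@ 4/7 unhappy
(2,5)@ 4/6 ok
(2,6)@ 2/3 ok
(3,1)@ 2/2 ok
(3,3)% 3/6 unhappy
(3,4)% 3/5 unhappy
(3,6)% 1/3 unhappy
(4,2)@ 2/4 unhappy
(4,4)% 4/4 ok
(4,6)% 3/3 ok
(5,1)@ 3/3 ok
(5,3)% 1/4 unhappy
(5,5)% 4/4 ok
(5,6)% 3/3 ok
(6,1)@ 4/4 ok
(6,2)@ 5/6 ok
(6,3)@ 2/3 ok
(6,6)% 3/3 ok
(7,1)@ 3/3 ok
(7,2)@ 4/4 ok
(7,6)% 1/1 ok
Unsatisfied: (2,3), (2,4), (3,3), (3,4), (3,6), (4,2), (5,3) — 7 in total.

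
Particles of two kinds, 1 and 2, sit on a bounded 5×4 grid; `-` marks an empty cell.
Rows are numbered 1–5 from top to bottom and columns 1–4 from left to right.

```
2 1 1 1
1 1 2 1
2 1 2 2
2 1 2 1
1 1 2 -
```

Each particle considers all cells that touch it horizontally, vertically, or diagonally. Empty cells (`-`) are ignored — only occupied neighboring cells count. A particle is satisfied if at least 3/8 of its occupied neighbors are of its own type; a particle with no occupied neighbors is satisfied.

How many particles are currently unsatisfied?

6

(1,1)2 0/3 not
(1,2)1 3/5 satisfied
(1,3)1 4/5 satisfied
(1,4)1 2/3 satisfied
(2,1)1 3/5 satisfied
(2,2)1 4/8 satisfied
(2,3)2 2/8 not
(2,4)1 2/5 satisfied
(3,1)2 1/5 not
(3,2)1 3/8 satisfied
(3,3)2 3/8 satisfied
(3,4)2 3/5 satisfied
(4,1)2 1/5 not
(4,2)1 3/8 satisfied
(4,3)2 3/7 satisfied
(4,4)1 0/4 not
(5,1)1 2/3 satisfied
(5,2)1 2/5 satisfied
(5,3)2 1/4 not
Unsatisfied: (1,1), (2,3), (3,1), (4,1), (4,4), (5,3) — 6 in total.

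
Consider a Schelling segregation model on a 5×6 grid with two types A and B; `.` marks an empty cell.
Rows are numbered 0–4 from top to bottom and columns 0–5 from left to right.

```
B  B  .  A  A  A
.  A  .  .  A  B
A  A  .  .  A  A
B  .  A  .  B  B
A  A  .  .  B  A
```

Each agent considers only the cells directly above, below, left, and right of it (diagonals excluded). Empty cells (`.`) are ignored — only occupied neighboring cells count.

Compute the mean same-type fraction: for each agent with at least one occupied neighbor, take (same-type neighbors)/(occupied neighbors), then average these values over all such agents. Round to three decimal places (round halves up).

0.561

Row 0: (0,0)B 1/1 · (0,1)B 1/2 · (0,3)A 1/1 · (0,4)A 3/3 · (0,5)A 1/2
Row 1: (1,1)A 1/2 · (1,4)A 2/3 · (1,5)B 0/3
Row 2: (2,0)A 1/2 · (2,1)A 2/2 · (2,4)A 2/3 · (2,5)A 1/3
Row 3: (3,0)B 0/2 · (3,2)A — no occupied neighbors · (3,4)B 2/3 · (3,5)B 1/3
Row 4: (4,0)A 1/2 · (4,1)A 1/1 · (4,4)B 1/2 · (4,5)A 0/2
Sum over 19 agents: 1/1 + 1/2 + 1/1 + 3/3 + 1/2 + 1/2 + 2/3 + 0/3 + 1/2 + 2/2 + 2/3 + 1/3 + 0/2 + 2/3 + 1/3 + 1/2 + 1/1 + 1/2 + 0/2 = 32/3; mean = 32/3 ÷ 19 = 32/57 = 0.561403… → 0.561.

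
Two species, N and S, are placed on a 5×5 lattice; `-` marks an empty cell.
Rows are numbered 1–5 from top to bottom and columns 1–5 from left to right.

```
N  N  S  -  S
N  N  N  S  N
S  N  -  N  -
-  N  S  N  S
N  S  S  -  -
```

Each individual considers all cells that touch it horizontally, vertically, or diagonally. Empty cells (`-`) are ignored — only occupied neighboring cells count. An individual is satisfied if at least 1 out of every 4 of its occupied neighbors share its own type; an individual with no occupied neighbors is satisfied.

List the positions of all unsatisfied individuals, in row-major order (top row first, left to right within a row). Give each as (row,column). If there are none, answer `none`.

(3,1), (4,5)

(1,1)N 3/3 ✓
(1,2)N 4/5 ✓
(1,3)S 1/4 ✓
(1,5)S 1/2 ✓
(2,1)N 4/5 ✓
(2,2)N 5/7 ✓
(2,3)N 4/6 ✓
(2,4)S 2/5 ✓
(2,5)N 1/3 ✓
(3,1)S 0/4 ✗
(3,2)N 4/6 ✓
(3,4)N 3/6 ✓
(4,2)N 2/6 ✓
(4,3)S 2/6 ✓
(4,4)N 1/4 ✓
(4,5)S 0/2 ✗
(5,1)N 1/2 ✓
(5,2)S 2/4 ✓
(5,3)S 2/4 ✓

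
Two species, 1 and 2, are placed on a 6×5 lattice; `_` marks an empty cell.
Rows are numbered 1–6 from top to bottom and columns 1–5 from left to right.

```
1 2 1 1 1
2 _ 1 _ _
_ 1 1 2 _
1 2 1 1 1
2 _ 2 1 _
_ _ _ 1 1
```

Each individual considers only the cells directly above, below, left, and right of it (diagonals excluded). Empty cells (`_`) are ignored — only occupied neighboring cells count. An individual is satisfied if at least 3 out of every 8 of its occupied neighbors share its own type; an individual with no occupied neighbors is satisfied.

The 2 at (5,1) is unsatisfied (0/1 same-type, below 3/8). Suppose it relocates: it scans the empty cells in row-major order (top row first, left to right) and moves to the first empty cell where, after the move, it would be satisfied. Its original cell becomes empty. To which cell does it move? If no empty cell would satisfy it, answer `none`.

(2,2)

Vacating (5,1). Empty cells in order:
  (2,2): 2/4 same-type → satisfied — stop here.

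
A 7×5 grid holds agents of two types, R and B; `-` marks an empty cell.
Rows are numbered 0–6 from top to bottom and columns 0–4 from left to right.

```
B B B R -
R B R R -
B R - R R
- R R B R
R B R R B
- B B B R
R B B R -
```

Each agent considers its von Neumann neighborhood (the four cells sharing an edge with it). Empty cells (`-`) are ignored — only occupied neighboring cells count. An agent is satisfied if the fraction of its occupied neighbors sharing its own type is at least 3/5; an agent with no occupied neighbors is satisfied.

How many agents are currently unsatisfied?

19

Row 0: (0,0)B 1/2 unhappy · (0,1)B 3/3 ok · (0,2)B 1/3 unhappy · (0,3)R 1/2 unhappy
Row 1: (1,0)R 0/3 unhappy · (1,1)B 1/4 unhappy · (1,2)R 1/3 unhappy · (1,3)R 3/3 ok
Row 2: (2,0)B 0/2 unhappy · (2,1)R 1/3 unhappy · (2,3)R 2/3 ok · (2,4)R 2/2 ok
Row 3: (3,1)R 2/3 ok · (3,2)R 2/3 ok · (3,3)B 0/4 unhappy · (3,4)R 1/3 unhappy
Row 4: (4,0)R 0/1 unhappy · (4,1)B 1/4 unhappy · (4,2)R 2/4 unhappy · (4,3)R 1/4 unhappy · (4,4)B 0/3 unhappy
Row 5: (5,1)B 3/3 ok · (5,2)B 3/4 ok · (5,3)B 1/4 unhappy · (5,4)R 0/2 unhappy
Row 6: (6,0)R 0/1 unhappy · (6,1)B 2/3 ok · (6,2)B 2/3 ok · (6,3)R 0/2 unhappy
Unsatisfied: (0,0), (0,2), (0,3), (1,0), (1,1), (1,2), (2,0), (2,1), (3,3), (3,4), (4,0), (4,1), (4,2), (4,3), (4,4), (5,3), (5,4), (6,0), (6,3) — 19 in total.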